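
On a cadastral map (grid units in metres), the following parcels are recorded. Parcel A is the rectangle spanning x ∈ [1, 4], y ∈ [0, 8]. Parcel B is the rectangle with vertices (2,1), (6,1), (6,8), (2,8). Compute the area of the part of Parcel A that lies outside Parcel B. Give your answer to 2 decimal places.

|Parcel A∩Parcel B|: x∈[2,4], y∈[1,8] → 2·7 = 14.
|Parcel A| = 24.
|Parcel A ∖ Parcel B| = |Parcel A| − |Parcel A∩Parcel B| = 24 − 14 = 10.00.

10.00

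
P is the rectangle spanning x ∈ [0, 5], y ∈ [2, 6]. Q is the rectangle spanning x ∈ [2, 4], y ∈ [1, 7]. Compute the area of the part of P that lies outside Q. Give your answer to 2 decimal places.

|P∩Q|: x∈[2,4], y∈[2,6] → 2·4 = 8.
|P| = 20.
|P ∖ Q| = |P| − |P∩Q| = 20 − 8 = 12.00.

12.00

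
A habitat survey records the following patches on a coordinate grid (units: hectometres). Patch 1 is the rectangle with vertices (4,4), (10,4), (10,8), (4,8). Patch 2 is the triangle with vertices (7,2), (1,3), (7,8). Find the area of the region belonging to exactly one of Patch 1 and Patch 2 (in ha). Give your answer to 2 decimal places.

25.50

|Patch 1| = 24, |Patch 2| = 18, |Patch 1∩Patch 2| = 8.25.
|Patch 1 △ Patch 2| = |Patch 1| + |Patch 2| − 2·|Patch 1∩Patch 2| = 24 + 18 − 16.5 = 25.50.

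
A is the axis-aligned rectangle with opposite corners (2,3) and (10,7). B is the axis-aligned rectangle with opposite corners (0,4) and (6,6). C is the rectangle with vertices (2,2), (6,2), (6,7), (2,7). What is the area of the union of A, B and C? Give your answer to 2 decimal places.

40.00

By inclusion–exclusion:
Individual areas: |A| = 32, |B| = 12, |C| = 20.
|A∩B|: x∈[2,6], y∈[4,6] → 4·2 = 8.
|A∩C|: x∈[2,6], y∈[3,7] → 4·4 = 16.
|B∩C|: x∈[2,6], y∈[4,6] → 4·2 = 8.
|A∩B∩C| = 8.
|A ∪ B ∪ C| = 64 − 32 + 8 = 40.00.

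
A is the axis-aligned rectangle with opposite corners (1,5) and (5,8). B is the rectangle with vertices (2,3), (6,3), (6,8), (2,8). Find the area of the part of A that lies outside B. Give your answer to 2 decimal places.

|A∩B|: x∈[2,5], y∈[5,8] → 3·3 = 9.
|A| = 12.
|A ∖ B| = |A| − |A∩B| = 12 − 9 = 3.00.

3.00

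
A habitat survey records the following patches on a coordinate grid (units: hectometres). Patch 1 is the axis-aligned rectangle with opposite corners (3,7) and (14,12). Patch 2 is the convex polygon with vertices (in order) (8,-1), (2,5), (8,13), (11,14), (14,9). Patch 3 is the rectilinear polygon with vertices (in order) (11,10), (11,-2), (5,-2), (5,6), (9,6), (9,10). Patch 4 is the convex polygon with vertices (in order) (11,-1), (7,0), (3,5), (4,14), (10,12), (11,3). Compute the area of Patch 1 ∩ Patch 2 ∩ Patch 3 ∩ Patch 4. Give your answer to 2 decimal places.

The intersection is the polygon with vertices (9,10), (10.222,10), (10.556,7), (9,7).
By the shoelace formula its area is 4.17.

4.17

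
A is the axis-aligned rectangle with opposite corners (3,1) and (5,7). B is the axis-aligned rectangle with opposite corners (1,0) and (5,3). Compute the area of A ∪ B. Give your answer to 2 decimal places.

By inclusion–exclusion:
Individual areas: |A| = 12, |B| = 12.
|A∩B|: x∈[3,5], y∈[1,3] → 2·2 = 4.
|A ∪ B| = 24 − 4 = 20.00.

20.00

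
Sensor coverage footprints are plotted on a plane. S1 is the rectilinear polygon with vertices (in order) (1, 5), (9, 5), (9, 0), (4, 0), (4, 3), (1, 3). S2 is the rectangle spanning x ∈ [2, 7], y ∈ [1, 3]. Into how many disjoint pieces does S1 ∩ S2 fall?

S1 ∩ S2 is a single connected region.

1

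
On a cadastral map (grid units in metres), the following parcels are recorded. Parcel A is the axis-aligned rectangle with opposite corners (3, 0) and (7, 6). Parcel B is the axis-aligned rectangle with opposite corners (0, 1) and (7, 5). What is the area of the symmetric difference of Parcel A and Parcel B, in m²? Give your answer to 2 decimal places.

20.00

|Parcel A∩Parcel B|: x∈[3,7], y∈[1,5] → 4·4 = 16.
|Parcel A △ Parcel B| = |Parcel A| + |Parcel B| − 2·|Parcel A∩Parcel B| = 24 + 28 − 32 = 20.00.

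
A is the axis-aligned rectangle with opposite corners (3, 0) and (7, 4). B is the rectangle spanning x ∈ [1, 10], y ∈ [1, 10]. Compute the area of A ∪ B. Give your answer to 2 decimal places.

85.00

By inclusion–exclusion:
Individual areas: |A| = 16, |B| = 81.
|A∩B|: x∈[3,7], y∈[1,4] → 4·3 = 12.
|A ∪ B| = 97 − 12 = 85.00.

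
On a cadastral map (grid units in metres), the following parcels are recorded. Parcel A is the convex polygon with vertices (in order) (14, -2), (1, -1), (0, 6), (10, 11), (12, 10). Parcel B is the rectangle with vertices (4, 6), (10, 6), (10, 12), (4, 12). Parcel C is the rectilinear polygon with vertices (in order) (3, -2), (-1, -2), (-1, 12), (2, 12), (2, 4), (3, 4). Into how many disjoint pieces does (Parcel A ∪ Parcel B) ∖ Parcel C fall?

1

(Parcel A ∪ Parcel B) ∖ Parcel C is a single connected region.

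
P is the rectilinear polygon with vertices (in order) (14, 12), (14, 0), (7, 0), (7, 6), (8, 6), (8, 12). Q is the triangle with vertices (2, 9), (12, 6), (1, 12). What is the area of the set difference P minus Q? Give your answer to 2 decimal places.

76.04

|P| = 78, |P∩Q| = 1.9636.
|P ∖ Q| = |P| − |P∩Q| = 78 − 1.9636 = 76.04.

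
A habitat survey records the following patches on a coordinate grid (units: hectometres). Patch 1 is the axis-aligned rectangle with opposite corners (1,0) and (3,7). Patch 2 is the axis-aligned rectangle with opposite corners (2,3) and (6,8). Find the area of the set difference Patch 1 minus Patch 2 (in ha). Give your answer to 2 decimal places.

10.00

|Patch 1∩Patch 2|: x∈[2,3], y∈[3,7] → 1·4 = 4.
|Patch 1| = 14.
|Patch 1 ∖ Patch 2| = |Patch 1| − |Patch 1∩Patch 2| = 14 − 4 = 10.00.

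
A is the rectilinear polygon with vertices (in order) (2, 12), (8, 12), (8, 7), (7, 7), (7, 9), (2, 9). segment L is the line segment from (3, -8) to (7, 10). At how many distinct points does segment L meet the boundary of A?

The segment meets the boundary at (6.778,9).

1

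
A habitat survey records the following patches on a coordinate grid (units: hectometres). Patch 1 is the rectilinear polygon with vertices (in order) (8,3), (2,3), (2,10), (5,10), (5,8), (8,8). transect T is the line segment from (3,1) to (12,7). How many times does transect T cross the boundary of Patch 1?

The segment meets the boundary at (6,3), (8,4.333).

2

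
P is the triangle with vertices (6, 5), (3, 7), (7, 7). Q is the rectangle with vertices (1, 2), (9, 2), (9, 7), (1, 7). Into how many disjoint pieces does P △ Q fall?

1

P △ Q is a single connected region.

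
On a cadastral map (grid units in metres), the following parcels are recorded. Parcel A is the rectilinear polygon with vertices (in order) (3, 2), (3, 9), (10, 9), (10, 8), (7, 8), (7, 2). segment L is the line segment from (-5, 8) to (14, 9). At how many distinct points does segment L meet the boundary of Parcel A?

The segment meets the boundary at (10,8.789), (3,8.421).

2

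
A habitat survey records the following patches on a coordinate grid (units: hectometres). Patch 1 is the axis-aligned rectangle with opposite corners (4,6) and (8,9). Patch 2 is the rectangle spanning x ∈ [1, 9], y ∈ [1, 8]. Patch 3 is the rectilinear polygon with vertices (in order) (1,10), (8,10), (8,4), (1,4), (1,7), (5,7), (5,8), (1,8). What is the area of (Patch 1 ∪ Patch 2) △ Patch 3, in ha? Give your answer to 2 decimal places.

42.00

|Patch 1 ∪ Patch 2| = 60.
|(Patch 1 ∪ Patch 2) ∩ Patch 3| = 28.
|(Patch 1 ∪ Patch 2) △ Patch 3| = 60 + 38 − 56 = 42.00.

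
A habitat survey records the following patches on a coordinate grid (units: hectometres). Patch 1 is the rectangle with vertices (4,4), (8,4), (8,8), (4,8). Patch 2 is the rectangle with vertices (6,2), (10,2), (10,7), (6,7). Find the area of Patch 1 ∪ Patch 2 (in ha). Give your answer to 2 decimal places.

30.00

By inclusion–exclusion:
Individual areas: |Patch 1| = 16, |Patch 2| = 20.
|Patch 1∩Patch 2|: x∈[6,8], y∈[4,7] → 2·3 = 6.
|Patch 1 ∪ Patch 2| = 36 − 6 = 30.00.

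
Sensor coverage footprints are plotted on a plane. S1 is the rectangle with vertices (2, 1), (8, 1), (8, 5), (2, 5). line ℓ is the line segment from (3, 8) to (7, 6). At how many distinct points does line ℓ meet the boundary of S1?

0

The segment lies entirely outside S1 and never meets its boundary.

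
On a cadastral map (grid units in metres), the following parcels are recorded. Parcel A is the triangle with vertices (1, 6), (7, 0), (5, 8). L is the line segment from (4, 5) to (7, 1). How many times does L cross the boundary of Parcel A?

The segment meets the boundary at (6.625,1.5).

1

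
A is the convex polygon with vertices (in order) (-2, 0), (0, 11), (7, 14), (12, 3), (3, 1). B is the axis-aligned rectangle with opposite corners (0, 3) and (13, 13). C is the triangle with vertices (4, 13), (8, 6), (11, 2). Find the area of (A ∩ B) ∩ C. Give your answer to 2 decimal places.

2.44

The region (A ∩ B) ∩ C is the polygon with vertices (10.25,3), (8,6), (4.131,12.771), (4.143,12.775), (10.364,3).
By the shoelace formula its area is 2.44.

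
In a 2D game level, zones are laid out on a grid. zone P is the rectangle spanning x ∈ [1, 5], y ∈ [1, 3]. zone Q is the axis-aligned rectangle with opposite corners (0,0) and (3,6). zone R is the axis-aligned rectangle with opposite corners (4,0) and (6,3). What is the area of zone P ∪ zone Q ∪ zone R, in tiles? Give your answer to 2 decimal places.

26.00

By inclusion–exclusion:
Individual areas: |zone P| = 8, |zone Q| = 18, |zone R| = 6.
|zone P∩zone Q|: x∈[1,3], y∈[1,3] → 2·2 = 4.
|zone P∩zone R|: x∈[4,5], y∈[1,3] → 1·2 = 2.
|zone Q∩zone R| = 0 (no overlap).
|zone P∩zone Q∩zone R| = 0.
|zone P ∪ zone Q ∪ zone R| = 32 − 6 + 0 = 26.00.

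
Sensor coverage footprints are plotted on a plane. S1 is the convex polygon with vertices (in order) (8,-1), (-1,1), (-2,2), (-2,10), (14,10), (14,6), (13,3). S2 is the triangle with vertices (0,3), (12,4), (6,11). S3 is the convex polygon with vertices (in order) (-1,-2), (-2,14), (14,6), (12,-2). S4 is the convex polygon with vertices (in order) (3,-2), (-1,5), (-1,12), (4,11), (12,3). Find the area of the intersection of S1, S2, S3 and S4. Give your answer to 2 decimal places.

The intersection is the polygon with vertices (0.136,3.011), (0.081,3.108), (5.143,9.857), (11.077,3.923).
By the shoelace formula its area is 35.60.

35.60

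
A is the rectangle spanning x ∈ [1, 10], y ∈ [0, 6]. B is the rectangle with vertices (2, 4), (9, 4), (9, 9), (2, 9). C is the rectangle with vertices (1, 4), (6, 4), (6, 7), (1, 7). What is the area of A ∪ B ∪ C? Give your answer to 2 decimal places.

76.00

By inclusion–exclusion:
Individual areas: |A| = 54, |B| = 35, |C| = 15.
|A∩B|: x∈[2,9], y∈[4,6] → 7·2 = 14.
|A∩C|: x∈[1,6], y∈[4,6] → 5·2 = 10.
|B∩C|: x∈[2,6], y∈[4,7] → 4·3 = 12.
|A∩B∩C| = 8.
|A ∪ B ∪ C| = 104 − 36 + 8 = 76.00.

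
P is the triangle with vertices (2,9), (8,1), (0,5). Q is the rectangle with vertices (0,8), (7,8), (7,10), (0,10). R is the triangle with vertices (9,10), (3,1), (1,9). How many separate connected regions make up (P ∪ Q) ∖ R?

3

(P ∪ Q) ∖ R splits into 3 disjoint pieces (area 4.136, area 3.8095, area 5.875).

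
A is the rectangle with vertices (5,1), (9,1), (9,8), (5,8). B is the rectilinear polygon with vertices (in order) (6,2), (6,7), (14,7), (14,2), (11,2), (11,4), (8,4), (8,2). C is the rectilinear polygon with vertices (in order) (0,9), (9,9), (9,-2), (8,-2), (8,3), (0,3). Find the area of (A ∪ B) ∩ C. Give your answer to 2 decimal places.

22.00

The region (A ∪ B) ∩ C is the polygon with vertices (8,1), (8,3), (5,3), (5,8), (9,8), (9,7), (9,4), (9,1).
By the shoelace formula its area is 22.00.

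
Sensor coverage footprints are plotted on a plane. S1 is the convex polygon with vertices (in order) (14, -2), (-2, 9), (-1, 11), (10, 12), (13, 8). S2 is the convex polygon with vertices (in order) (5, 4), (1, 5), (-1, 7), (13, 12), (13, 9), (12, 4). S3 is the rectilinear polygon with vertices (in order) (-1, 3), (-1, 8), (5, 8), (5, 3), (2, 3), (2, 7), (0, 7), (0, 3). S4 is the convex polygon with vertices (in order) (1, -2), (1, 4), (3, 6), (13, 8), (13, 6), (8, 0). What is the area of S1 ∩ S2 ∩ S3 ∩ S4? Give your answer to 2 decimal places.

The intersection is the polygon with vertices (5,4.188), (2.741,5.741), (3,6), (5,6.4).
By the shoelace formula its area is 2.71.

2.71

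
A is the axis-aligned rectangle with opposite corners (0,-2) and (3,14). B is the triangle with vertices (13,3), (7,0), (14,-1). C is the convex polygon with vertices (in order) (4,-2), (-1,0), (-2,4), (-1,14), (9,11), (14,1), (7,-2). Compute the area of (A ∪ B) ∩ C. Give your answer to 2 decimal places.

|A ∪ B| = 61.5.
|(A ∪ B) ∩ C| = 53.20.

53.20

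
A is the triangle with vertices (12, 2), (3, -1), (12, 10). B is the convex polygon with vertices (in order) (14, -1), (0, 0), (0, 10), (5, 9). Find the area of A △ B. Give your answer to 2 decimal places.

88.15

|A| = 36, |B| = 90.5, |A∩B| = 19.1748.
|A △ B| = |A| + |B| − 2·|A∩B| = 36 + 90.5 − 38.3496 = 88.15.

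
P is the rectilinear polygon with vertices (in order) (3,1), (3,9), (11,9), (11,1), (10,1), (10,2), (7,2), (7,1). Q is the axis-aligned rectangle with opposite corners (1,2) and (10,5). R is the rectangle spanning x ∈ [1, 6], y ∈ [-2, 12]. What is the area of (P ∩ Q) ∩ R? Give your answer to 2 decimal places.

The region (P ∩ Q) ∩ R is the polygon with vertices (6,5), (6,2), (3,2), (3,5).
By the shoelace formula its area is 9.00.

9.00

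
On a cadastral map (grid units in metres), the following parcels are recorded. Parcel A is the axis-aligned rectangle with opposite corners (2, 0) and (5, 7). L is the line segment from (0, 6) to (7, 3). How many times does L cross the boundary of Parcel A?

2

The segment meets the boundary at (5,3.857), (2,5.143).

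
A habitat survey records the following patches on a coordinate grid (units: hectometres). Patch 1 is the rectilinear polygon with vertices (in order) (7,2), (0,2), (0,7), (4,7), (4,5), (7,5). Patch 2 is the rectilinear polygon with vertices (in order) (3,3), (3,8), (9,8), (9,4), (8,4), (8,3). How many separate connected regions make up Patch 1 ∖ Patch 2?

1

Patch 1 ∖ Patch 2 is a single connected region.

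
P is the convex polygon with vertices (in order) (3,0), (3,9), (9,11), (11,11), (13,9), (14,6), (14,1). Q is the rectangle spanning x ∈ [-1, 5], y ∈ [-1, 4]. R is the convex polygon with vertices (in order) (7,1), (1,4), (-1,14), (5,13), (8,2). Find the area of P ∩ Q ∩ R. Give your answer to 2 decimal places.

The intersection is the polygon with vertices (5,4), (5,2), (3,3), (3,4).
By the shoelace formula its area is 3.00.

3.00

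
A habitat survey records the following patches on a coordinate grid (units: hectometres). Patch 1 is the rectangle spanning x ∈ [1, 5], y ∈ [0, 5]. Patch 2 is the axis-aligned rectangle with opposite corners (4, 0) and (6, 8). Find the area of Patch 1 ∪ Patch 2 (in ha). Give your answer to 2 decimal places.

By inclusion–exclusion:
Individual areas: |Patch 1| = 20, |Patch 2| = 16.
|Patch 1∩Patch 2|: x∈[4,5], y∈[0,5] → 1·5 = 5.
|Patch 1 ∪ Patch 2| = 36 − 5 = 31.00.

31.00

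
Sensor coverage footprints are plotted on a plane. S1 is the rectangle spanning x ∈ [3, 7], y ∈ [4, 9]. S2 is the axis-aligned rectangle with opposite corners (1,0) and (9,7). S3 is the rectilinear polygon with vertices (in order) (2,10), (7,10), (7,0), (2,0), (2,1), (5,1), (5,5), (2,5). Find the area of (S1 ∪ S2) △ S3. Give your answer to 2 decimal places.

40.00

|S1 ∪ S2| = 64.
|(S1 ∪ S2) ∩ S3| = 31.
|(S1 ∪ S2) △ S3| = 64 + 38 − 62 = 40.00.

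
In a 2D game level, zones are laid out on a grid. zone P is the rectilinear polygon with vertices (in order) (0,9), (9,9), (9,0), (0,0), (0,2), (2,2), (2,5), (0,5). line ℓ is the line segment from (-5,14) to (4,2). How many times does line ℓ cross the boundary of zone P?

The segment meets the boundary at (1.75,5), (0,7.333), (2,4.667).

3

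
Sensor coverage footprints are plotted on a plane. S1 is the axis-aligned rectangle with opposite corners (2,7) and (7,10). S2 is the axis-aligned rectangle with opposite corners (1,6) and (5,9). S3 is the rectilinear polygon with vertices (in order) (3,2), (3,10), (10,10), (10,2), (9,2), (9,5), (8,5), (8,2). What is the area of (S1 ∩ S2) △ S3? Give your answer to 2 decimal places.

|S1 ∩ S2| = 6.
|(S1 ∩ S2) ∩ S3| = 4.
|(S1 ∩ S2) △ S3| = 6 + 53 − 8 = 51.00.

51.00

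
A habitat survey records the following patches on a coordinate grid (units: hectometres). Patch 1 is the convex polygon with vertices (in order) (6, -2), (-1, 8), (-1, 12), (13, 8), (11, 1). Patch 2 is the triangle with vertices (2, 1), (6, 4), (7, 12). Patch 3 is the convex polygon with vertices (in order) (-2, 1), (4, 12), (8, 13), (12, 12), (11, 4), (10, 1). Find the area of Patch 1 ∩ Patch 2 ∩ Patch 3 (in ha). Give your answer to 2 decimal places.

The intersection is the polygon with vertices (6.08,9.977), (6.724,9.793), (6,4), (3.246,1.934), (2.748,2.646).
By the shoelace formula its area is 13.09.

13.09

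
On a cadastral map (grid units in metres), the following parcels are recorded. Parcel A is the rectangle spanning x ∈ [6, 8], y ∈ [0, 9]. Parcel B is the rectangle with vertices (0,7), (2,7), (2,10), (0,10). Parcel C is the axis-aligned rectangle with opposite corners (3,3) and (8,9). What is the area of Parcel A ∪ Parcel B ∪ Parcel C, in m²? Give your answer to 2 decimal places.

42.00

By inclusion–exclusion:
Individual areas: |Parcel A| = 18, |Parcel B| = 6, |Parcel C| = 30.
|Parcel A∩Parcel B| = 0 (no overlap).
|Parcel A∩Parcel C|: x∈[6,8], y∈[3,9] → 2·6 = 12.
|Parcel B∩Parcel C| = 0 (no overlap).
|Parcel A∩Parcel B∩Parcel C| = 0.
|Parcel A ∪ Parcel B ∪ Parcel C| = 54 − 12 + 0 = 42.00.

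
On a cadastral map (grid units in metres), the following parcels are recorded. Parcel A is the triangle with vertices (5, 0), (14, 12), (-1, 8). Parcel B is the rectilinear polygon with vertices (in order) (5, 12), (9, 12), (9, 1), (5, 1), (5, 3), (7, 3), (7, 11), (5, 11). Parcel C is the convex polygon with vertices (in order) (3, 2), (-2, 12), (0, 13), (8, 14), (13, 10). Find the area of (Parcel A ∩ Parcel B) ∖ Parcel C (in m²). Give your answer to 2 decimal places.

6.96

|Parcel A ∩ Parcel B| = 15.7583.
|(Parcel A ∩ Parcel B) ∩ Parcel C| = 8.8.
|(Parcel A ∩ Parcel B) ∖ Parcel C| = 15.7583 − 8.8 = 6.96.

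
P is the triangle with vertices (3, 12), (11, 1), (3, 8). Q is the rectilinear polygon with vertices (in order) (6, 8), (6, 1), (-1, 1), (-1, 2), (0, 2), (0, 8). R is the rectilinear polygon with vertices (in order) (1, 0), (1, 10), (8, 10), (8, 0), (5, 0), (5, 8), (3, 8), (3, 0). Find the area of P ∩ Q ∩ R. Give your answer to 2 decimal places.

2.18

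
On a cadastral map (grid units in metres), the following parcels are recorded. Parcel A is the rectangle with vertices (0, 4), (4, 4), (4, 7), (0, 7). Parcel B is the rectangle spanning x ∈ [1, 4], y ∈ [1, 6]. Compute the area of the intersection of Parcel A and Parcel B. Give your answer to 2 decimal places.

|Parcel A∩Parcel B|: x∈[1,4], y∈[4,6] → 3·2 = 6.

6.00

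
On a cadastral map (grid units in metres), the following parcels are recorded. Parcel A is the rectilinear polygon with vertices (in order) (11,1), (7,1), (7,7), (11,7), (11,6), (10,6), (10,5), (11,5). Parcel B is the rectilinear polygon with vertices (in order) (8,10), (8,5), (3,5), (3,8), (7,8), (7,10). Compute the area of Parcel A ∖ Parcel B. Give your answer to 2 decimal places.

|Parcel A| = 23, |Parcel A∩Parcel B| = 2.
|Parcel A ∖ Parcel B| = |Parcel A| − |Parcel A∩Parcel B| = 23 − 2 = 21.00.

21.00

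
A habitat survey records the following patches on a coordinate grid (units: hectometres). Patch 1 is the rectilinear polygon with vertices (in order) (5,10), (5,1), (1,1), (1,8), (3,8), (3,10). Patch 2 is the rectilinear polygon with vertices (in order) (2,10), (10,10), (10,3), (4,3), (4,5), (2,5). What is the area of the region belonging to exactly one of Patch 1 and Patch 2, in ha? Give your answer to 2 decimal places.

54.00

|Patch 1| = 32, |Patch 2| = 52, |Patch 1∩Patch 2| = 15.
|Patch 1 △ Patch 2| = |Patch 1| + |Patch 2| − 2·|Patch 1∩Patch 2| = 32 + 52 − 30 = 54.00.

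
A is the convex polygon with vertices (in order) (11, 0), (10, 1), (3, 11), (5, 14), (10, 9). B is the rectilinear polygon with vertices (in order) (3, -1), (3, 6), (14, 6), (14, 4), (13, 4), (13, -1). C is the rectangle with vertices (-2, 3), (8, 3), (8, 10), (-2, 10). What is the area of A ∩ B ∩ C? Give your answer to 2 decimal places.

The intersection is the polygon with vertices (6.5,6), (8,6), (8,3.857).
By the shoelace formula its area is 1.61.

1.61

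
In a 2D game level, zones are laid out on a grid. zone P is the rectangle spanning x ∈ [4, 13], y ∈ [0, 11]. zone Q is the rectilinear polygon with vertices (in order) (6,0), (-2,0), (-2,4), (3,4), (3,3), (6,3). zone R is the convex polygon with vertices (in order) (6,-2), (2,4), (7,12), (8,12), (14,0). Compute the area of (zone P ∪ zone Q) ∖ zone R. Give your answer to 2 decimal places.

|zone P ∪ zone Q| = 122.
|(zone P ∪ zone Q) ∩ zone R| = 75.9042.
|(zone P ∪ zone Q) ∖ zone R| = 122 − 75.9042 = 46.10.

46.10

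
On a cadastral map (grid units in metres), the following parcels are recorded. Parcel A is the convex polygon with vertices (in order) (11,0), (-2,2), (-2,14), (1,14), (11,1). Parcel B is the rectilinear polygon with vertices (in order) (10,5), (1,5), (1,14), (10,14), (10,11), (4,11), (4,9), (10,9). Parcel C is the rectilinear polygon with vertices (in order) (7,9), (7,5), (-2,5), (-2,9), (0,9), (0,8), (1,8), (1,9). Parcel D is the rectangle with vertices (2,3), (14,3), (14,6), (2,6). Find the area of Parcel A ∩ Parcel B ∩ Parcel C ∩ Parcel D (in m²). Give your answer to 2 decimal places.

The intersection is the polygon with vertices (7,5), (2,5), (2,6), (7,6).
By the shoelace formula its area is 5.00.

5.00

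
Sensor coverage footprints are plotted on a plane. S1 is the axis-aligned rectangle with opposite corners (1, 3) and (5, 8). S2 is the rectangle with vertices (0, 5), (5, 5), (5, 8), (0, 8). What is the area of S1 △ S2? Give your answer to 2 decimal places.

|S1∩S2|: x∈[1,5], y∈[5,8] → 4·3 = 12.
|S1 △ S2| = |S1| + |S2| − 2·|S1∩S2| = 20 + 15 − 24 = 11.00.

11.00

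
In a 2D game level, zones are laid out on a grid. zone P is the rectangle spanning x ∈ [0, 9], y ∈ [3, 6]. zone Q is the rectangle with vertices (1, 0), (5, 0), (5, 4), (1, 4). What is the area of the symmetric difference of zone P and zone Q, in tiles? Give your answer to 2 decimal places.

|zone P∩zone Q|: x∈[1,5], y∈[3,4] → 4·1 = 4.
|zone P △ zone Q| = |zone P| + |zone Q| − 2·|zone P∩zone Q| = 27 + 16 − 8 = 35.00.

35.00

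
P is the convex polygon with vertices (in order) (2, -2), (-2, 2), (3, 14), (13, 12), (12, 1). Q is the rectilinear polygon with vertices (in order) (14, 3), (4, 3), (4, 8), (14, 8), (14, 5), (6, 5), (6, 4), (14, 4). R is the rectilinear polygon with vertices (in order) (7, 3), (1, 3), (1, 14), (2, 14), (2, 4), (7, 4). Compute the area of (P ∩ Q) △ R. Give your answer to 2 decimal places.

45.73

|P ∩ Q| = 35.7273.
|(P ∩ Q) ∩ R| = 3.
|(P ∩ Q) △ R| = 35.7273 + 16 − 6 = 45.73.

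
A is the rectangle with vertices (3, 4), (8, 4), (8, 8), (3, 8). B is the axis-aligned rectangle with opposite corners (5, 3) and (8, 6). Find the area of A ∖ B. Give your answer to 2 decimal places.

|A∩B|: x∈[5,8], y∈[4,6] → 3·2 = 6.
|A| = 20.
|A ∖ B| = |A| − |A∩B| = 20 − 6 = 14.00.

14.00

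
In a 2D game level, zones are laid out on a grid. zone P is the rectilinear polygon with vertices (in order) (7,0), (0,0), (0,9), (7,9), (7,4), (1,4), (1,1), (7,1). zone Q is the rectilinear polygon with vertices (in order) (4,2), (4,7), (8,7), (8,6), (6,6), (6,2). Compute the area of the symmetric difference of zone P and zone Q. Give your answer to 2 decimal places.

43.00

|zone P| = 45, |zone Q| = 12, |zone P∩zone Q| = 7.
|zone P △ zone Q| = |zone P| + |zone Q| − 2·|zone P∩zone Q| = 45 + 12 − 14 = 43.00.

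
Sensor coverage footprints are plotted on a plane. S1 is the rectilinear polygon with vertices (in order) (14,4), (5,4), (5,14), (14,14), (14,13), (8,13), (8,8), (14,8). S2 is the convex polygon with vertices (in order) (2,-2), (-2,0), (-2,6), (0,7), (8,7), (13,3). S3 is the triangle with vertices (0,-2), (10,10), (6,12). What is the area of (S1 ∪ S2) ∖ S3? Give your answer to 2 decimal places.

108.85

|S1 ∪ S2| = 137.875.
|(S1 ∪ S2) ∩ S3| = 29.0252.
|(S1 ∪ S2) ∖ S3| = 137.875 − 29.0252 = 108.85.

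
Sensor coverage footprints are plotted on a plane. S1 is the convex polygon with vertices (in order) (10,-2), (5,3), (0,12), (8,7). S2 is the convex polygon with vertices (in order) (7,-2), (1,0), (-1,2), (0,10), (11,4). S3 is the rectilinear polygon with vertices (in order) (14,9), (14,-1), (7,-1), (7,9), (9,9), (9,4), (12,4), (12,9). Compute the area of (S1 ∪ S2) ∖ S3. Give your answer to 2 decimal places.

|S1 ∪ S2| = 97.458.
|(S1 ∪ S2) ∩ S3| = 18.5515.
|(S1 ∪ S2) ∖ S3| = 97.458 − 18.5515 = 78.91.

78.91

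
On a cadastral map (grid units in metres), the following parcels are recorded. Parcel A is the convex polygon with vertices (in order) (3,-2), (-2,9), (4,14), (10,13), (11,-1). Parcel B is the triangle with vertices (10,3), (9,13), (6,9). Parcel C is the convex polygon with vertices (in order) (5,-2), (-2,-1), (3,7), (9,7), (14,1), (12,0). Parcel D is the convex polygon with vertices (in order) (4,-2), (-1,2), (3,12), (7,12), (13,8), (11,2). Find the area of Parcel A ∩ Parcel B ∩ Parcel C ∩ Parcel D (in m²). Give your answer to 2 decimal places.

The intersection is the polygon with vertices (7.333,7), (9,7), (9.682,6.182), (10,3).
By the shoelace formula its area is 4.29.

4.29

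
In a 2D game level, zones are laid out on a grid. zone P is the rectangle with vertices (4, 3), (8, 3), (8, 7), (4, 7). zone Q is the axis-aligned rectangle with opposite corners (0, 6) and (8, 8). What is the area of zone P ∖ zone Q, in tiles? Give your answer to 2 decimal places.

|zone P∩zone Q|: x∈[4,8], y∈[6,7] → 4·1 = 4.
|zone P| = 16.
|zone P ∖ zone Q| = |zone P| − |zone P∩zone Q| = 16 − 4 = 12.00.

12.00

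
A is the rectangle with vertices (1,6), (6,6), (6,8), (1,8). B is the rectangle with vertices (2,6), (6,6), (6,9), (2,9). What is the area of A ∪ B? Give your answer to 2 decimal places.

By inclusion–exclusion:
Individual areas: |A| = 10, |B| = 12.
|A∩B|: x∈[2,6], y∈[6,8] → 4·2 = 8.
|A ∪ B| = 22 − 8 = 14.00.

14.00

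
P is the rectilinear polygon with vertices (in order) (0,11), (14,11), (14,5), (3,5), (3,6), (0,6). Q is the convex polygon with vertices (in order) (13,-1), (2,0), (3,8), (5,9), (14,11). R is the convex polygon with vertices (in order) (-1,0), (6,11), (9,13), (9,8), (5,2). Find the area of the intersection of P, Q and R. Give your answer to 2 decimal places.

20.43

The intersection is the polygon with vertices (3,6), (2.818,6), (4.6,8.8), (5,9), (9,9.889), (9,8), (7,5), (3,5).
By the shoelace formula its area is 20.43.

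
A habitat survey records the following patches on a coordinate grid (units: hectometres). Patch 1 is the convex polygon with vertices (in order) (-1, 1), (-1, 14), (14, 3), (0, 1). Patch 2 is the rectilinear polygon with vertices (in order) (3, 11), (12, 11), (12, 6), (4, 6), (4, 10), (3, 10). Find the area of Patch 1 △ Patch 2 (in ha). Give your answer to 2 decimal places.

112.50

|Patch 1| = 98.5, |Patch 2| = 41, |Patch 1∩Patch 2| = 13.5.
|Patch 1 △ Patch 2| = |Patch 1| + |Patch 2| − 2·|Patch 1∩Patch 2| = 98.5 + 41 − 27 = 112.50.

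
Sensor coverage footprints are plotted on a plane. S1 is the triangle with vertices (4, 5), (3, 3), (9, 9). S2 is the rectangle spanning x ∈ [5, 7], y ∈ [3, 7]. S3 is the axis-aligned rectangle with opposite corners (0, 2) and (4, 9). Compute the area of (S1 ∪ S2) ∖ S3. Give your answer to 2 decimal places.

|S1 ∪ S2| = 9.9.
|(S1 ∪ S2) ∩ S3| = 0.5.
|(S1 ∪ S2) ∖ S3| = 9.9 − 0.5 = 9.40.

9.40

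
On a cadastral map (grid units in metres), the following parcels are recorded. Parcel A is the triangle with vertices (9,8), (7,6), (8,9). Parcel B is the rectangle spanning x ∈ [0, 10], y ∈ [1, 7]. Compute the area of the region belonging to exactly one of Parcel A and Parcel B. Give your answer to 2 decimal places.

|Parcel A| = 2, |Parcel B| = 60, |Parcel A∩Parcel B| = 0.3333.
|Parcel A △ Parcel B| = |Parcel A| + |Parcel B| − 2·|Parcel A∩Parcel B| = 2 + 60 − 0.6667 = 61.33.

61.33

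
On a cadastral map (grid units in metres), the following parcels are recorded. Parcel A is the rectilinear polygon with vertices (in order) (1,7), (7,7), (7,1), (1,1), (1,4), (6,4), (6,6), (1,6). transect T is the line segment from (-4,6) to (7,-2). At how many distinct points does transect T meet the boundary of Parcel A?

The segment meets the boundary at (2.875,1), (1,2.364).

2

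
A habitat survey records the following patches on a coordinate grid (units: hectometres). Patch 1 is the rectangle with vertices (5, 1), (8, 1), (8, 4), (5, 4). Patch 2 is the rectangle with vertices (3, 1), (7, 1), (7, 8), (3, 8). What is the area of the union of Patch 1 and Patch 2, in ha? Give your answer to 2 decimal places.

By inclusion–exclusion:
Individual areas: |Patch 1| = 9, |Patch 2| = 28.
|Patch 1∩Patch 2|: x∈[5,7], y∈[1,4] → 2·3 = 6.
|Patch 1 ∪ Patch 2| = 37 − 6 = 31.00.

31.00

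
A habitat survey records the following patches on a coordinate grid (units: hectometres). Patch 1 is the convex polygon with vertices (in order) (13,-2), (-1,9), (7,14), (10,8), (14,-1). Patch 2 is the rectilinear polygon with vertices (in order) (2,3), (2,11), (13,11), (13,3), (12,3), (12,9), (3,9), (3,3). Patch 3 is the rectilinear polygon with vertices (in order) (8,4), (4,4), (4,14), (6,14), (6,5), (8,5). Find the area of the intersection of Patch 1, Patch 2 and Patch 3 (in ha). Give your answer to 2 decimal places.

The intersection is the polygon with vertices (6,11), (6,9), (4,9), (4,11).
By the shoelace formula its area is 4.00.

4.00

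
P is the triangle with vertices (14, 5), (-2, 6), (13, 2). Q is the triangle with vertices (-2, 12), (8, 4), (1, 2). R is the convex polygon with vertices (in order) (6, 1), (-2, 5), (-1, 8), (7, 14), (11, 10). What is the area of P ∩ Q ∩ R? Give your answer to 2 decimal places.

The intersection is the polygon with vertices (7.769,4.185), (7.604,3.887), (6.793,3.655), (-0.043,5.478), (-0.166,5.885), (6.136,5.492).
By the shoelace formula its area is 8.11.

8.11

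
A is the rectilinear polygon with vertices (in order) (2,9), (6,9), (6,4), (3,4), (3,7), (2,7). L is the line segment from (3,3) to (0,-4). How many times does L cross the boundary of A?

0

The segment lies entirely outside A and never meets its boundary.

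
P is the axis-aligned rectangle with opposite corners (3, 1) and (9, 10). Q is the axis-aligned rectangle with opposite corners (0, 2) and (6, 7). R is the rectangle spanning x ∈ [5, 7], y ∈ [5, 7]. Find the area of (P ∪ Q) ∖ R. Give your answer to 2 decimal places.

|P ∪ Q| = 69.
|(P ∪ Q) ∩ R| = 4.
|(P ∪ Q) ∖ R| = 69 − 4 = 65.00.

65.00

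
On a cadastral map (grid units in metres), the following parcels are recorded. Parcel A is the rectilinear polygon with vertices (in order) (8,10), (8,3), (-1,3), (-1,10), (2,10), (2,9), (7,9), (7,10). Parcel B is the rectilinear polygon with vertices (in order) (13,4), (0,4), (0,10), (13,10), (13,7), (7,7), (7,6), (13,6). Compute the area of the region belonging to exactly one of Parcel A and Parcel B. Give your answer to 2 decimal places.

|Parcel A| = 58, |Parcel B| = 72, |Parcel A∩Parcel B| = 42.
|Parcel A △ Parcel B| = |Parcel A| + |Parcel B| − 2·|Parcel A∩Parcel B| = 58 + 72 − 84 = 46.00.

46.00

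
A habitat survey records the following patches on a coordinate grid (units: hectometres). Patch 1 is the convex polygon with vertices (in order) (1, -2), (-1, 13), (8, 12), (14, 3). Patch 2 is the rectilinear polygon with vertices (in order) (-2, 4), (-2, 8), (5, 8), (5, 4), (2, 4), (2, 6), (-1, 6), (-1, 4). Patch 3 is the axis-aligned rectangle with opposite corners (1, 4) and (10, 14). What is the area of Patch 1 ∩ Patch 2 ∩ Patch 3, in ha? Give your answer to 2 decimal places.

14.00

The intersection is the polygon with vertices (5,8), (5,4), (2,4), (2,6), (1,6), (1,8).
By the shoelace formula its area is 14.00.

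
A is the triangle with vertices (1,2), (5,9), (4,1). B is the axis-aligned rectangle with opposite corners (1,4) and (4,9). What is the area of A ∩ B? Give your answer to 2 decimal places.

The intersection is the polygon with vertices (4,7.25), (4,4), (2.143,4).
By the shoelace formula its area is 3.02.

3.02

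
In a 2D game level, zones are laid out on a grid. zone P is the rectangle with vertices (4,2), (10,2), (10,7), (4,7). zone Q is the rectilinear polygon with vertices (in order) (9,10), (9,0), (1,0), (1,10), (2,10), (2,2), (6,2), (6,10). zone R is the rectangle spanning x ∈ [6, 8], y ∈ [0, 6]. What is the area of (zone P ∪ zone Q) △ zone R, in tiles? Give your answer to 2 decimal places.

51.00

|zone P ∪ zone Q| = 63.
|(zone P ∪ zone Q) ∩ zone R| = 12.
|(zone P ∪ zone Q) △ zone R| = 63 + 12 − 24 = 51.00.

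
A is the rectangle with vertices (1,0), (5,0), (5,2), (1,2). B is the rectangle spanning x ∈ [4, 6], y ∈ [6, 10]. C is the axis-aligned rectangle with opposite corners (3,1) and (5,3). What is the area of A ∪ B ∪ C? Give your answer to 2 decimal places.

18.00

By inclusion–exclusion:
Individual areas: |A| = 8, |B| = 8, |C| = 4.
|A∩B| = 0 (no overlap).
|A∩C|: x∈[3,5], y∈[1,2] → 2·1 = 2.
|B∩C| = 0 (no overlap).
|A∩B∩C| = 0.
|A ∪ B ∪ C| = 20 − 2 + 0 = 18.00.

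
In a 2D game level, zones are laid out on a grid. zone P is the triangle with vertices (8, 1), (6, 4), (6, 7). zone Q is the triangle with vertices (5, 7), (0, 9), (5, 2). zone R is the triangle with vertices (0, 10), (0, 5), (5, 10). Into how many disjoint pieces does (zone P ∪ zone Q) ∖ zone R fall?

2

(zone P ∪ zone Q) ∖ zone R splits into 2 disjoint pieces (area 3, area 10.119).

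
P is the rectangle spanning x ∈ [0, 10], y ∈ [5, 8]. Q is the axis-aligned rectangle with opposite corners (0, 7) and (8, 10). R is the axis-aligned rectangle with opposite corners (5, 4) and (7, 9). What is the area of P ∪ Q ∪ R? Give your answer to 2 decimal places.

By inclusion–exclusion:
Individual areas: |P| = 30, |Q| = 24, |R| = 10.
|P∩Q|: x∈[0,8], y∈[7,8] → 8·1 = 8.
|P∩R|: x∈[5,7], y∈[5,8] → 2·3 = 6.
|Q∩R|: x∈[5,7], y∈[7,9] → 2·2 = 4.
|P∩Q∩R| = 2.
|P ∪ Q ∪ R| = 64 − 18 + 2 = 48.00.

48.00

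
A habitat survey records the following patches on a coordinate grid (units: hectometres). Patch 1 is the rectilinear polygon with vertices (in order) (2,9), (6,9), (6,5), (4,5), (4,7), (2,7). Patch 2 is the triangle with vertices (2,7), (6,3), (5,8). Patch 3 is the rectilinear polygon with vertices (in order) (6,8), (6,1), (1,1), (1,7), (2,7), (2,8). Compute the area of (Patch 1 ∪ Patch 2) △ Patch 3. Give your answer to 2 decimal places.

|Patch 1 ∪ Patch 2| = 15.6.
|(Patch 1 ∪ Patch 2) ∩ Patch 3| = 11.6.
|(Patch 1 ∪ Patch 2) △ Patch 3| = 15.6 + 34 − 23.2 = 26.40.

26.40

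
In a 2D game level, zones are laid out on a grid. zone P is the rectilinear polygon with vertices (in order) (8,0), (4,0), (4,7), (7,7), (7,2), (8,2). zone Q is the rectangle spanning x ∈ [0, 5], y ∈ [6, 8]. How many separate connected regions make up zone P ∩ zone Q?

zone P ∩ zone Q is a single connected region.

1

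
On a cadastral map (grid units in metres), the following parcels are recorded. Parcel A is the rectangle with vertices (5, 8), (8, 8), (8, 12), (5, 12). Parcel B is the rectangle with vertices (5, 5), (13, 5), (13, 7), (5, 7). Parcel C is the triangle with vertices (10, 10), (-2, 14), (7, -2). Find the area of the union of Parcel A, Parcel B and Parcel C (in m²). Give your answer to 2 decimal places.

By inclusion–exclusion:
Individual areas: |Parcel A| = 12, |Parcel B| = 16, |Parcel C| = 78.
|Parcel A∩Parcel B| = 0 (no overlap).
|Parcel A∩Parcel C| = 9.5.
|Parcel B∩Parcel C| = 8.
|Parcel A∩Parcel B∩Parcel C| = 0.
|Parcel A ∪ Parcel B ∪ Parcel C| = 106 − 17.5 + 0 = 88.50.

88.50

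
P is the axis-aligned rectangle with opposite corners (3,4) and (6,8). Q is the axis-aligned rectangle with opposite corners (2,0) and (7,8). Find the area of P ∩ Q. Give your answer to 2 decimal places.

|P∩Q|: x∈[3,6], y∈[4,8] → 3·4 = 12.

12.00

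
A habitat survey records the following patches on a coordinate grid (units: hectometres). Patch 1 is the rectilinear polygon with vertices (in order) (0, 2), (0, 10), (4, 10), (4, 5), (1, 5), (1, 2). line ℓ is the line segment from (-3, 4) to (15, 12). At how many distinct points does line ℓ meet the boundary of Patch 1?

The segment meets the boundary at (4,7.111), (0,5.333).

2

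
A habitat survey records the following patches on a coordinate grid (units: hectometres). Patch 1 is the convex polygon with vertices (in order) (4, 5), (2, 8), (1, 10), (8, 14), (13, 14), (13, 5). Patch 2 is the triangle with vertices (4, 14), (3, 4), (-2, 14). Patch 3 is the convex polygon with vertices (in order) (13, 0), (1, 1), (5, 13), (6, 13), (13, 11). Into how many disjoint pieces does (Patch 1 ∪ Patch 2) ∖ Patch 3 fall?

(Patch 1 ∪ Patch 2) ∖ Patch 3 splits into 2 disjoint pieces (area 29.928, area 12.869).

2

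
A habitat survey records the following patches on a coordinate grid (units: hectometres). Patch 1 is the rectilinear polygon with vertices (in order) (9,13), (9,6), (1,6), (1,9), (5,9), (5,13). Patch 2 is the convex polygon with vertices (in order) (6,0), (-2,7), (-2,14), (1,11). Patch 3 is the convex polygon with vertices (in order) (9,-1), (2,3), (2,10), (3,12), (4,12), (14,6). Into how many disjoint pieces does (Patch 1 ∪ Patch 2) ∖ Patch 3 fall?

(Patch 1 ∪ Patch 2) ∖ Patch 3 splits into 3 disjoint pieces (area 0.6837, area 26.4091, area 11.2).

3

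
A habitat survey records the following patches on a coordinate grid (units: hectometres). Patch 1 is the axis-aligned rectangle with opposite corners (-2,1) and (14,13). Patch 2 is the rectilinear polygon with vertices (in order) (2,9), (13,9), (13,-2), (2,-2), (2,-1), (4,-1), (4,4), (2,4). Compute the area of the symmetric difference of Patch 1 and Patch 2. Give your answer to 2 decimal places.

|Patch 1| = 192, |Patch 2| = 111, |Patch 1∩Patch 2| = 82.
|Patch 1 △ Patch 2| = |Patch 1| + |Patch 2| − 2·|Patch 1∩Patch 2| = 192 + 111 − 164 = 139.00.

139.00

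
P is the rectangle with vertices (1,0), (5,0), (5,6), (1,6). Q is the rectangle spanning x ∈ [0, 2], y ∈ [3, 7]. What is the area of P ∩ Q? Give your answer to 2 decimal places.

3.00

|P∩Q|: x∈[1,2], y∈[3,6] → 1·3 = 3.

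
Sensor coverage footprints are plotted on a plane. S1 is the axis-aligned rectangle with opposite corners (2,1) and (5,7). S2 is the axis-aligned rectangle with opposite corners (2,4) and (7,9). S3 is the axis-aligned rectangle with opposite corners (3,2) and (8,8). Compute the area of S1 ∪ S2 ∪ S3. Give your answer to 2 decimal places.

44.00

By inclusion–exclusion:
Individual areas: |S1| = 18, |S2| = 25, |S3| = 30.
|S1∩S2|: x∈[2,5], y∈[4,7] → 3·3 = 9.
|S1∩S3|: x∈[3,5], y∈[2,7] → 2·5 = 10.
|S2∩S3|: x∈[3,7], y∈[4,8] → 4·4 = 16.
|S1∩S2∩S3| = 6.
|S1 ∪ S2 ∪ S3| = 73 − 35 + 6 = 44.00.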